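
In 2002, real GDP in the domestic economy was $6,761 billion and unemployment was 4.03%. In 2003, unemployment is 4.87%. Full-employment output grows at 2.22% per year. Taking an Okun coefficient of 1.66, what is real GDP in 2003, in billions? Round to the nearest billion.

Δu = 4.87 - 4.03 = 0.84 points.
Okun's law (growth form): g_Y = g_Y* - β × Δu = 2.22 - 1.66 × (0.84) = 2.22 - 1.3944 = 0.8256%.
Real GDP in the next year = 6761 × (1 + 0.8256/100) = 6761 × 1.008256 ≈ 6817 billion.

$6,817 billion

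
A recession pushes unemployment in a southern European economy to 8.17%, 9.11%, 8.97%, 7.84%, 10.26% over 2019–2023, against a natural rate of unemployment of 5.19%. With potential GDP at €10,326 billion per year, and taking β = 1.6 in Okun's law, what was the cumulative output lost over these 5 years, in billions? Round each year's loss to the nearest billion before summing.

€3,041 billion

Year 2019: gap = -1.6 × (8.17 - 5.19) = -4.768%, loss ≈ 10326 × 4.768/100 ≈ 492.
Year 2020: gap = -1.6 × (9.11 - 5.19) = -6.272%, loss ≈ 10326 × 6.272/100 ≈ 648.
Year 2021: gap = -1.6 × (8.97 - 5.19) = -6.048%, loss ≈ 10326 × 6.048/100 ≈ 625.
Year 2022: gap = -1.6 × (7.84 - 5.19) = -4.24%, loss ≈ 10326 × 4.24/100 ≈ 438.
Year 2023: gap = -1.6 × (10.26 - 5.19) = -8.112%, loss ≈ 10326 × 8.112/100 ≈ 838.
Total lost output = 492 + 648 + 625 + 438 + 838 = 3041 billion.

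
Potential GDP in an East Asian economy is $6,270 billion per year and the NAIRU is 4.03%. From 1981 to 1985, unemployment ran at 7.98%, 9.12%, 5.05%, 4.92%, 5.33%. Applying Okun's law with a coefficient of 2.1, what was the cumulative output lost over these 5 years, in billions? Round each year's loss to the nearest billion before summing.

Year 1981: gap = -2.1 × (7.98 - 4.03) = -8.295%, loss ≈ 6270 × 8.295/100 ≈ 520.
Year 1982: gap = -2.1 × (9.12 - 4.03) = -10.689%, loss ≈ 6270 × 10.689/100 ≈ 670.
Year 1983: gap = -2.1 × (5.05 - 4.03) = -2.142%, loss ≈ 6270 × 2.142/100 ≈ 134.
Year 1984: gap = -2.1 × (4.92 - 4.03) = -1.869%, loss ≈ 6270 × 1.869/100 ≈ 117.
Year 1985: gap = -2.1 × (5.33 - 4.03) = -2.73%, loss ≈ 6270 × 2.73/100 ≈ 171.
Total lost output = 520 + 670 + 134 + 117 + 171 = 1612 billion.

$1,612 billion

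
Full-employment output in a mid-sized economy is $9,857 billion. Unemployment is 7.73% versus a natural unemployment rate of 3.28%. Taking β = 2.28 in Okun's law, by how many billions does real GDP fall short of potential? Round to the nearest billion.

Output gap = -2.28 × (7.73 - 3.28) = -2.28 × 4.45 = -10.146%.
Actual GDP ≈ 9857 × 0.89854 ≈ 8857 billion, so the shortfall is 9857 - 8857 = 1000 billion.

$1,000 billion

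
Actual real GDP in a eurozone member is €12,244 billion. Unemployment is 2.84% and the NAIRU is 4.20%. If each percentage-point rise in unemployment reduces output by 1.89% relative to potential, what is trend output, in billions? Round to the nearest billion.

Unemployment gap = 2.84 - 4.2 = -1.36 points, so output gap = -1.89 × (-1.36) = 2.5704%.
Since Y = Y* × (1 + gap/100), Y* = 12244/1.025704 ≈ 11937 billion.

€11,937 billion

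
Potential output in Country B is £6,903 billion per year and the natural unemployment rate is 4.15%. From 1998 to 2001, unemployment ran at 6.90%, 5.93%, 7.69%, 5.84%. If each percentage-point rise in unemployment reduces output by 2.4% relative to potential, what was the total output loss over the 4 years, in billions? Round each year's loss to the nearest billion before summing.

Year 1998: gap = -2.4 × (6.9 - 4.15) = -6.6%, loss ≈ 6903 × 6.6/100 ≈ 456.
Year 1999: gap = -2.4 × (5.93 - 4.15) = -4.272%, loss ≈ 6903 × 4.272/100 ≈ 295.
Year 2000: gap = -2.4 × (7.69 - 4.15) = -8.496%, loss ≈ 6903 × 8.496/100 ≈ 586.
Year 2001: gap = -2.4 × (5.84 - 4.15) = -4.056%, loss ≈ 6903 × 4.056/100 ≈ 280.
Total lost output = 456 + 295 + 586 + 280 = 1617 billion.

£1,617 billion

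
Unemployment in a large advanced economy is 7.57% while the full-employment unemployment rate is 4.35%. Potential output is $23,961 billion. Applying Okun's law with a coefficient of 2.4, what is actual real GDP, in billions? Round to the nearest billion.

$22,109 billion

Unemployment gap = 7.57 - 4.35 = 3.22 points, so the output gap is -2.4 × 3.22 = -7.728%.
Actual GDP = 23961 × (1 - 7.728/100) = 23961 × 0.92272 ≈ 22109 billion.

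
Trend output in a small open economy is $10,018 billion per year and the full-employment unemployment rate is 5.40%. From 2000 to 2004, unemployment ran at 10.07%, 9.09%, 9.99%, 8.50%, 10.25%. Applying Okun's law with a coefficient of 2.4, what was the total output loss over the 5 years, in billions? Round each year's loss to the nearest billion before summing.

$5,025 billion

Year 2000: gap = -2.4 × (10.07 - 5.4) = -11.208%, loss ≈ 10018 × 11.208/100 ≈ 1123.
Year 2001: gap = -2.4 × (9.09 - 5.4) = -8.856%, loss ≈ 10018 × 8.856/100 ≈ 887.
Year 2002: gap = -2.4 × (9.99 - 5.4) = -11.016%, loss ≈ 10018 × 11.016/100 ≈ 1104.
Year 2003: gap = -2.4 × (8.5 - 5.4) = -7.44%, loss ≈ 10018 × 7.44/100 ≈ 745.
Year 2004: gap = -2.4 × (10.25 - 5.4) = -11.64%, loss ≈ 10018 × 11.64/100 ≈ 1166.
Total lost output = 1123 + 887 + 1104 + 745 + 1166 = 5025 billion.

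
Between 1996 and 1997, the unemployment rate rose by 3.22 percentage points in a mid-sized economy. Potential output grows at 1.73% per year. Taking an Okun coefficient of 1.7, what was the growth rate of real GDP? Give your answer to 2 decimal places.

Growth-rate Okun's law: g_Y = g_Y* - β × Δu.
g_Y = 1.73 - 1.7 × (3.22) = 1.73 - 5.474 = -3.744%, i.e. -3.74% to 2 d.p.

-3.74%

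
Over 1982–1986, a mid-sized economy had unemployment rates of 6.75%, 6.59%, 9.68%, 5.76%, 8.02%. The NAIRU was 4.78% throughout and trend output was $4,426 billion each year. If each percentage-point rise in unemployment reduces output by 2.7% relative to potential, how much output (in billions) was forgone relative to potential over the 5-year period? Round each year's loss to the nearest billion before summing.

Year 1982: gap = -2.7 × (6.75 - 4.78) = -5.319%, loss ≈ 4426 × 5.319/100 ≈ 235.
Year 1983: gap = -2.7 × (6.59 - 4.78) = -4.887%, loss ≈ 4426 × 4.887/100 ≈ 216.
Year 1984: gap = -2.7 × (9.68 - 4.78) = -13.23%, loss ≈ 4426 × 13.23/100 ≈ 586.
Year 1985: gap = -2.7 × (5.76 - 4.78) = -2.646%, loss ≈ 4426 × 2.646/100 ≈ 117.
Year 1986: gap = -2.7 × (8.02 - 4.78) = -8.748%, loss ≈ 4426 × 8.748/100 ≈ 387.
Total lost output = 235 + 216 + 586 + 117 + 387 = 1541 billion.

$1,541 billion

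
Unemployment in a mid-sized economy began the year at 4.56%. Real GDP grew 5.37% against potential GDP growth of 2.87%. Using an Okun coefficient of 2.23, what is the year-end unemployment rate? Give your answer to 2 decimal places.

Growth-rate Okun's law: g_Y = g_Y* - β × Δu, so Δu = (g_Y* - g_Y)/β.
Δu = (2.87 - 5.37)/2.23 = -2.5/2.23 = -1.12 percentage points.
Year-end unemployment = 4.56 - 1.12 = 3.44%.

3.44%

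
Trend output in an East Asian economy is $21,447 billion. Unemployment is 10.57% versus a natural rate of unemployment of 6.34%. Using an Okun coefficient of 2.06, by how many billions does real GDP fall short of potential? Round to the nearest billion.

Output gap = -2.06 × (10.57 - 6.34) = -2.06 × 4.23 = -8.7138%.
Actual GDP ≈ 21447 × 0.912862 ≈ 19578 billion, so the shortfall is 21447 - 19578 = 1869 billion.

$1,869 billion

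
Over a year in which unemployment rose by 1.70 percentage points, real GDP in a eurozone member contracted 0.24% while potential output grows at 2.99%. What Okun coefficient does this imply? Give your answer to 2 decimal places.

Growth form: g_Y = g_Y* - β × Δu, so β = (g_Y* - g_Y)/Δu.
β = (2.99 + 0.24)/1.70 = 3.23/1.70 = 1.90.

β ≈ 1.90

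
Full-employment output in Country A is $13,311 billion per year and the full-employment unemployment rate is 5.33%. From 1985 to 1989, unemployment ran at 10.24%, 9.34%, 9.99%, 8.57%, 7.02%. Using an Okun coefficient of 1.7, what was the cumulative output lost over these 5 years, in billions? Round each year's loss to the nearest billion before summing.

Year 1985: gap = -1.7 × (10.24 - 5.33) = -8.347%, loss ≈ 13311 × 8.347/100 ≈ 1111.
Year 1986: gap = -1.7 × (9.34 - 5.33) = -6.817%, loss ≈ 13311 × 6.817/100 ≈ 907.
Year 1987: gap = -1.7 × (9.99 - 5.33) = -7.922%, loss ≈ 13311 × 7.922/100 ≈ 1054.
Year 1988: gap = -1.7 × (8.57 - 5.33) = -5.508%, loss ≈ 13311 × 5.508/100 ≈ 733.
Year 1989: gap = -1.7 × (7.02 - 5.33) = -2.873%, loss ≈ 13311 × 2.873/100 ≈ 382.
Total lost output = 1111 + 907 + 1054 + 733 + 382 = 4187 billion.

$4,187 billion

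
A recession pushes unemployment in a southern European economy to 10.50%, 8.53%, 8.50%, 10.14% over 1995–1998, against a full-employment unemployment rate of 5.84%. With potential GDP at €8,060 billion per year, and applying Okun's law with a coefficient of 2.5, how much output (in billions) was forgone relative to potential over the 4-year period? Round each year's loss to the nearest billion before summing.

€2,883 billion

Year 1995: gap = -2.5 × (10.5 - 5.84) = -11.65%, loss ≈ 8060 × 11.65/100 ≈ 939.
Year 1996: gap = -2.5 × (8.53 - 5.84) = -6.725%, loss ≈ 8060 × 6.725/100 ≈ 542.
Year 1997: gap = -2.5 × (8.5 - 5.84) = -6.65%, loss ≈ 8060 × 6.65/100 ≈ 536.
Year 1998: gap = -2.5 × (10.14 - 5.84) = -10.75%, loss ≈ 8060 × 10.75/100 ≈ 866.
Total lost output = 939 + 542 + 536 + 866 = 2883 billion.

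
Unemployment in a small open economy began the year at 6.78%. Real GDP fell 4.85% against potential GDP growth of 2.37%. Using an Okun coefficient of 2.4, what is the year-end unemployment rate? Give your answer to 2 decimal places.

Growth-rate Okun's law: g_Y = g_Y* - β × Δu, so Δu = (g_Y* - g_Y)/β.
Δu = (2.37 + 4.85)/2.4 = 7.22/2.4 = 3.01 percentage points.
Year-end unemployment = 6.78 + 3.01 = 9.79%.

9.79%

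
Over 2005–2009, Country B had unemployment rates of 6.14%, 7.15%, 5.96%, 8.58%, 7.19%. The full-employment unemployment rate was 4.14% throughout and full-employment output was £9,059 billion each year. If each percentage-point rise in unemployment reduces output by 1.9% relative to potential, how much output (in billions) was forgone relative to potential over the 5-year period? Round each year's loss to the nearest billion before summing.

Year 2005: gap = -1.9 × (6.14 - 4.14) = -3.8%, loss ≈ 9059 × 3.8/100 ≈ 344.
Year 2006: gap = -1.9 × (7.15 - 4.14) = -5.719%, loss ≈ 9059 × 5.719/100 ≈ 518.
Year 2007: gap = -1.9 × (5.96 - 4.14) = -3.458%, loss ≈ 9059 × 3.458/100 ≈ 313.
Year 2008: gap = -1.9 × (8.58 - 4.14) = -8.436%, loss ≈ 9059 × 8.436/100 ≈ 764.
Year 2009: gap = -1.9 × (7.19 - 4.14) = -5.795%, loss ≈ 9059 × 5.795/100 ≈ 525.
Total lost output = 344 + 518 + 313 + 764 + 525 = 2464 billion.

£2,464 billion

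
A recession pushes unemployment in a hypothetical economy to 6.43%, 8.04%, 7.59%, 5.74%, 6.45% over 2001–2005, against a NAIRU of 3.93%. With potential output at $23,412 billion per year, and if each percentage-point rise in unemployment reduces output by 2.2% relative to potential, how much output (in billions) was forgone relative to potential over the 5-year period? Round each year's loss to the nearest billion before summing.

$7,520 billion

Year 2001: gap = -2.2 × (6.43 - 3.93) = -5.5%, loss ≈ 23412 × 5.5/100 ≈ 1288.
Year 2002: gap = -2.2 × (8.04 - 3.93) = -9.042%, loss ≈ 23412 × 9.042/100 ≈ 2117.
Year 2003: gap = -2.2 × (7.59 - 3.93) = -8.052%, loss ≈ 23412 × 8.052/100 ≈ 1885.
Year 2004: gap = -2.2 × (5.74 - 3.93) = -3.982%, loss ≈ 23412 × 3.982/100 ≈ 932.
Year 2005: gap = -2.2 × (6.45 - 3.93) = -5.544%, loss ≈ 23412 × 5.544/100 ≈ 1298.
Total lost output = 1288 + 2117 + 1885 + 932 + 1298 = 7520 billion.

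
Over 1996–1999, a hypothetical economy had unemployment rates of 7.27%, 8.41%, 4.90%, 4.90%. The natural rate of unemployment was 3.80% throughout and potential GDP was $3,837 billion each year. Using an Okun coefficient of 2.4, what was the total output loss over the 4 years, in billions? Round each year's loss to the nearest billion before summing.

Year 1996: gap = -2.4 × (7.27 - 3.8) = -8.328%, loss ≈ 3837 × 8.328/100 ≈ 320.
Year 1997: gap = -2.4 × (8.41 - 3.8) = -11.064%, loss ≈ 3837 × 11.064/100 ≈ 425.
Year 1998: gap = -2.4 × (4.9 - 3.8) = -2.64%, loss ≈ 3837 × 2.64/100 ≈ 101.
Year 1999: gap = -2.4 × (4.9 - 3.8) = -2.64%, loss ≈ 3837 × 2.64/100 ≈ 101.
Total lost output = 320 + 425 + 101 + 101 = 947 billion.

$947 billion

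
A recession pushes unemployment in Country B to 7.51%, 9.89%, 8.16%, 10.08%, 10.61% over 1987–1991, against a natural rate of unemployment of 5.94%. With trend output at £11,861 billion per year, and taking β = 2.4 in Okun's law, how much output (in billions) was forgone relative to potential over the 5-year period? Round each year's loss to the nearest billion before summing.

Year 1987: gap = -2.4 × (7.51 - 5.94) = -3.768%, loss ≈ 11861 × 3.768/100 ≈ 447.
Year 1988: gap = -2.4 × (9.89 - 5.94) = -9.48%, loss ≈ 11861 × 9.48/100 ≈ 1124.
Year 1989: gap = -2.4 × (8.16 - 5.94) = -5.328%, loss ≈ 11861 × 5.328/100 ≈ 632.
Year 1990: gap = -2.4 × (10.08 - 5.94) = -9.936%, loss ≈ 11861 × 9.936/100 ≈ 1179.
Year 1991: gap = -2.4 × (10.61 - 5.94) = -11.208%, loss ≈ 11861 × 11.208/100 ≈ 1329.
Total lost output = 447 + 1124 + 632 + 1179 + 1329 = 4711 billion.

£4,711 billion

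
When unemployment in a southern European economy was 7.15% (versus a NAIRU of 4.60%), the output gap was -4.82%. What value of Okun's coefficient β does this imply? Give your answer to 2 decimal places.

Okun's law: output gap = -β × (u - u*).
-4.82 = -β × (7.15 - 4.6) = -β × 2.55, so β = 4.82/2.55 = 1.89.

β ≈ 1.89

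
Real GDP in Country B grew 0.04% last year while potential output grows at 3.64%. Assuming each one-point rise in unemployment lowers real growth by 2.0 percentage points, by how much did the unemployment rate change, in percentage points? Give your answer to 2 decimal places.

Growth-rate Okun's law: g_Y = g_Y* - β × Δu, so Δu = (g_Y* - g_Y)/β.
Δu = (3.64 - 0.04)/2.0 = 3.6/2.0 = 1.80 percentage points.

1.80 percentage points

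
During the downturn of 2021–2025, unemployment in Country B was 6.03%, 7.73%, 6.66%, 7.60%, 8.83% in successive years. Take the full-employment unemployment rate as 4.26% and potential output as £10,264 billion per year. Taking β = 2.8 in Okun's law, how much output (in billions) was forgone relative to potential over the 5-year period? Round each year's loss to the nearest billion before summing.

£4,469 billion

Year 2021: gap = -2.8 × (6.03 - 4.26) = -4.956%, loss ≈ 10264 × 4.956/100 ≈ 509.
Year 2022: gap = -2.8 × (7.73 - 4.26) = -9.716%, loss ≈ 10264 × 9.716/100 ≈ 997.
Year 2023: gap = -2.8 × (6.66 - 4.26) = -6.72%, loss ≈ 10264 × 6.72/100 ≈ 690.
Year 2024: gap = -2.8 × (7.6 - 4.26) = -9.352%, loss ≈ 10264 × 9.352/100 ≈ 960.
Year 2025: gap = -2.8 × (8.83 - 4.26) = -12.796%, loss ≈ 10264 × 12.796/100 ≈ 1313.
Total lost output = 509 + 997 + 690 + 960 + 1313 = 4469 billion.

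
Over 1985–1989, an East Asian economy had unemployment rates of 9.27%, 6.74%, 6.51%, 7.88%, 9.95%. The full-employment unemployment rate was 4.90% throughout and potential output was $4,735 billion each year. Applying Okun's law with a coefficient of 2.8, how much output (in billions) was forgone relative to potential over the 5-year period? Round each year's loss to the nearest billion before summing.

Year 1985: gap = -2.8 × (9.27 - 4.9) = -12.236%, loss ≈ 4735 × 12.236/100 ≈ 579.
Year 1986: gap = -2.8 × (6.74 - 4.9) = -5.152%, loss ≈ 4735 × 5.152/100 ≈ 244.
Year 1987: gap = -2.8 × (6.51 - 4.9) = -4.508%, loss ≈ 4735 × 4.508/100 ≈ 213.
Year 1988: gap = -2.8 × (7.88 - 4.9) = -8.344%, loss ≈ 4735 × 8.344/100 ≈ 395.
Year 1989: gap = -2.8 × (9.95 - 4.9) = -14.14%, loss ≈ 4735 × 14.14/100 ≈ 670.
Total lost output = 579 + 244 + 213 + 395 + 670 = 2101 billion.

$2,101 billion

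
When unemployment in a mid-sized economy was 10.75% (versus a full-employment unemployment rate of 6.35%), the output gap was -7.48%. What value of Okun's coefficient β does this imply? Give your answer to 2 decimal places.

β ≈ 1.70

Okun's law: output gap = -β × (u - u*).
-7.48 = -β × (10.75 - 6.35) = -β × 4.4, so β = 7.48/4.4 = 1.70.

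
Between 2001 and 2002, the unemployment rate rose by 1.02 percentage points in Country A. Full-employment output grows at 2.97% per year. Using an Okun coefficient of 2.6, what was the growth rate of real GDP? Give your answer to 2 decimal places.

Growth-rate Okun's law: g_Y = g_Y* - β × Δu.
g_Y = 2.97 - 2.6 × (1.02) = 2.97 - 2.652 = 0.318%, i.e. 0.32% to 2 d.p.

0.32%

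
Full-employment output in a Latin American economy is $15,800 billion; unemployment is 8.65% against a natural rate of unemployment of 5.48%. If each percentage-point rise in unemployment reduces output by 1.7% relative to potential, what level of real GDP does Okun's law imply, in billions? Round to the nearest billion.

Unemployment gap = 8.65 - 5.48 = 3.17 points, so the output gap is -1.7 × 3.17 = -5.389%.
Actual GDP = 15800 × (1 - 5.389/100) = 15800 × 0.94611 ≈ 14949 billion.

$14,949 billion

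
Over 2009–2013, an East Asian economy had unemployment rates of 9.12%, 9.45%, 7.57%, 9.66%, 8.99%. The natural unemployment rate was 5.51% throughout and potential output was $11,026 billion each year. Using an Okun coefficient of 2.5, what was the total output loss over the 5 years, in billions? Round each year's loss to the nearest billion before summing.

Year 2009: gap = -2.5 × (9.12 - 5.51) = -9.025%, loss ≈ 11026 × 9.025/100 ≈ 995.
Year 2010: gap = -2.5 × (9.45 - 5.51) = -9.85%, loss ≈ 11026 × 9.85/100 ≈ 1086.
Year 2011: gap = -2.5 × (7.57 - 5.51) = -5.15%, loss ≈ 11026 × 5.15/100 ≈ 568.
Year 2012: gap = -2.5 × (9.66 - 5.51) = -10.375%, loss ≈ 11026 × 10.375/100 ≈ 1144.
Year 2013: gap = -2.5 × (8.99 - 5.51) = -8.7%, loss ≈ 11026 × 8.7/100 ≈ 959.
Total lost output = 995 + 1086 + 568 + 1144 + 959 = 4752 billion.

$4,752 billion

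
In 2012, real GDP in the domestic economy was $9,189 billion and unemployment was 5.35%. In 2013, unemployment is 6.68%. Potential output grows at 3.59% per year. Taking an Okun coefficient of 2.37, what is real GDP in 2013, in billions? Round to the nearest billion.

$9,229 billion

Δu = 6.68 - 5.35 = 1.33 points.
Okun's law (growth form): g_Y = g_Y* - β × Δu = 3.59 - 2.37 × (1.33) = 3.59 - 3.1521 = 0.4379%.
Real GDP in the next year = 9189 × (1 + 0.4379/100) = 9189 × 1.004379 ≈ 9229 billion.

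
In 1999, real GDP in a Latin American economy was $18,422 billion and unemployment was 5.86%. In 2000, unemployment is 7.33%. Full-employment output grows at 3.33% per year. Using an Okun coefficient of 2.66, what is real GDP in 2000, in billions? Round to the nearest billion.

$18,315 billion

Δu = 7.33 - 5.86 = 1.47 points.
Okun's law (growth form): g_Y = g_Y* - β × Δu = 3.33 - 2.66 × (1.47) = 3.33 - 3.9102 = -0.5802%.
Real GDP in the next year = 18422 × (1 - 0.5802/100) = 18422 × 0.994198 ≈ 18315 billion.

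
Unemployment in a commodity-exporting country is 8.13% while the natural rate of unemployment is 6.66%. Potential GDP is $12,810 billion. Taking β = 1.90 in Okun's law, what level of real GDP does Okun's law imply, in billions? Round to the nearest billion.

$12,452 billion

Unemployment gap = 8.13 - 6.66 = 1.47 points, so the output gap is -1.9 × 1.47 = -2.793%.
Actual GDP = 12810 × (1 - 2.793/100) = 12810 × 0.97207 ≈ 12452 billion.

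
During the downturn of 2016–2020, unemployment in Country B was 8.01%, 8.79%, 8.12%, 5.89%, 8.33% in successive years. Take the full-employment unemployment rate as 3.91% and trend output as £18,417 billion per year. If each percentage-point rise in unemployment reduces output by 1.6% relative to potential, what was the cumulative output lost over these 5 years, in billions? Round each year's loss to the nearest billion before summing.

Year 2016: gap = -1.6 × (8.01 - 3.91) = -6.56%, loss ≈ 18417 × 6.56/100 ≈ 1208.
Year 2017: gap = -1.6 × (8.79 - 3.91) = -7.808%, loss ≈ 18417 × 7.808/100 ≈ 1438.
Year 2018: gap = -1.6 × (8.12 - 3.91) = -6.736%, loss ≈ 18417 × 6.736/100 ≈ 1241.
Year 2019: gap = -1.6 × (5.89 - 3.91) = -3.168%, loss ≈ 18417 × 3.168/100 ≈ 583.
Year 2020: gap = -1.6 × (8.33 - 3.91) = -7.072%, loss ≈ 18417 × 7.072/100 ≈ 1302.
Total lost output = 1208 + 1438 + 1241 + 583 + 1302 = 5772 billion.

£5,772 billion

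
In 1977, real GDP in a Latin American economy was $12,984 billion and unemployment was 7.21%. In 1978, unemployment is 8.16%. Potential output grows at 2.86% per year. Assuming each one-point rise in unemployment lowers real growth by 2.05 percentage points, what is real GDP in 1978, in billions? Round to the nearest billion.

Δu = 8.16 - 7.21 = 0.95 points.
Okun's law (growth form): g_Y = g_Y* - β × Δu = 2.86 - 2.05 × (0.95) = 2.86 - 1.9475 = 0.9125%.
Real GDP in the next year = 12984 × (1 + 0.9125/100) = 12984 × 1.009125 ≈ 13102 billion.

$13,102 billion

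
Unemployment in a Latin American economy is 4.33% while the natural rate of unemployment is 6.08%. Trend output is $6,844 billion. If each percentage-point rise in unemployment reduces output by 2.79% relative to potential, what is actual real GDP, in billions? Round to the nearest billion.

$7,178 billion

Unemployment gap = 4.33 - 6.08 = -1.75 points, so the output gap is -2.79 × (-1.75) = 4.8825%.
Actual GDP = 6844 × (1 + 4.8825/100) = 6844 × 1.048825 ≈ 7178 billion.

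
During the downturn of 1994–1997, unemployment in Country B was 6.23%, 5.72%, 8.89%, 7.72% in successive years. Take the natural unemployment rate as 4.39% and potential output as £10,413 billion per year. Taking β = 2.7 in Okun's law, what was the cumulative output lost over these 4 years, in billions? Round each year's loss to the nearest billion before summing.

£3,092 billion

Year 1994: gap = -2.7 × (6.23 - 4.39) = -4.968%, loss ≈ 10413 × 4.968/100 ≈ 517.
Year 1995: gap = -2.7 × (5.72 - 4.39) = -3.591%, loss ≈ 10413 × 3.591/100 ≈ 374.
Year 1996: gap = -2.7 × (8.89 - 4.39) = -12.15%, loss ≈ 10413 × 12.15/100 ≈ 1265.
Year 1997: gap = -2.7 × (7.72 - 4.39) = -8.991%, loss ≈ 10413 × 8.991/100 ≈ 936.
Total lost output = 517 + 374 + 1265 + 936 = 3092 billion.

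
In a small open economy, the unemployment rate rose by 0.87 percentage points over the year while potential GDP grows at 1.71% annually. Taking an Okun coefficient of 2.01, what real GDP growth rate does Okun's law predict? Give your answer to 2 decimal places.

Growth-rate Okun's law: g_Y = g_Y* - β × Δu.
g_Y = 1.71 - 2.01 × (0.87) = 1.71 - 1.7487 = -0.0387%, i.e. -0.04% to 2 d.p.

-0.04%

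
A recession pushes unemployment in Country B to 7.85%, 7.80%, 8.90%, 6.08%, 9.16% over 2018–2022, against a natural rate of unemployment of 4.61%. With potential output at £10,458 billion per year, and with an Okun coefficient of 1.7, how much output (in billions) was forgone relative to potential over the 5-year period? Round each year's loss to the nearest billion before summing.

Year 2018: gap = -1.7 × (7.85 - 4.61) = -5.508%, loss ≈ 10458 × 5.508/100 ≈ 576.
Year 2019: gap = -1.7 × (7.8 - 4.61) = -5.423%, loss ≈ 10458 × 5.423/100 ≈ 567.
Year 2020: gap = -1.7 × (8.9 - 4.61) = -7.293%, loss ≈ 10458 × 7.293/100 ≈ 763.
Year 2021: gap = -1.7 × (6.08 - 4.61) = -2.499%, loss ≈ 10458 × 2.499/100 ≈ 261.
Year 2022: gap = -1.7 × (9.16 - 4.61) = -7.735%, loss ≈ 10458 × 7.735/100 ≈ 809.
Total lost output = 576 + 567 + 763 + 261 + 809 = 2976 billion.

£2,976 billion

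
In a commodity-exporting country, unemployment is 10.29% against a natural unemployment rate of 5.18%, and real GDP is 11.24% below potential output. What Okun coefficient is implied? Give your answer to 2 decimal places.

Okun's law: output gap = -β × (u - u*).
-11.24 = -β × (10.29 - 5.18) = -β × 5.11, so β = 11.24/5.11 = 2.20.

β ≈ 2.20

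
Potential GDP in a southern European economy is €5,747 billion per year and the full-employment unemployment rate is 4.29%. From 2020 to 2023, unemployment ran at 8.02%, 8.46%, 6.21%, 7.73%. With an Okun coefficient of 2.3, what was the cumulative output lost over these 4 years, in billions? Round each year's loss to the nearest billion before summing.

Year 2020: gap = -2.3 × (8.02 - 4.29) = -8.579%, loss ≈ 5747 × 8.579/100 ≈ 493.
Year 2021: gap = -2.3 × (8.46 - 4.29) = -9.591%, loss ≈ 5747 × 9.591/100 ≈ 551.
Year 2022: gap = -2.3 × (6.21 - 4.29) = -4.416%, loss ≈ 5747 × 4.416/100 ≈ 254.
Year 2023: gap = -2.3 × (7.73 - 4.29) = -7.912%, loss ≈ 5747 × 7.912/100 ≈ 455.
Total lost output = 493 + 551 + 254 + 455 = 1753 billion.

€1,753 billion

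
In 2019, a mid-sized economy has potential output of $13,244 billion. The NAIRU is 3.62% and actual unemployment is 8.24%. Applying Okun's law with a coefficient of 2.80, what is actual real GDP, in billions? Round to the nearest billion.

$11,531 billion

Unemployment gap = 8.24 - 3.62 = 4.62 points, so the output gap is -2.8 × 4.62 = -12.936%.
Actual GDP = 13244 × (1 - 12.936/100) = 13244 × 0.87064 ≈ 11531 billion.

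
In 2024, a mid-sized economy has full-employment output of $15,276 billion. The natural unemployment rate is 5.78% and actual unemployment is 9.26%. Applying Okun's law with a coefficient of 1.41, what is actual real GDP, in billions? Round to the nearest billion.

$14,526 billion

Unemployment gap = 9.26 - 5.78 = 3.48 points, so the output gap is -1.41 × 3.48 = -4.9068%.
Actual GDP = 15276 × (1 - 4.9068/100) = 15276 × 0.950932 ≈ 14526 billion.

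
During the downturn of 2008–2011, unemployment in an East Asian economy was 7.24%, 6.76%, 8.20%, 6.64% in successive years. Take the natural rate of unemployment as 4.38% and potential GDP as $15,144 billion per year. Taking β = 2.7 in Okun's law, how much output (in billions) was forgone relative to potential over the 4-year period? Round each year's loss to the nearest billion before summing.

$4,628 billion

Year 2008: gap = -2.7 × (7.24 - 4.38) = -7.722%, loss ≈ 15144 × 7.722/100 ≈ 1169.
Year 2009: gap = -2.7 × (6.76 - 4.38) = -6.426%, loss ≈ 15144 × 6.426/100 ≈ 973.
Year 2010: gap = -2.7 × (8.2 - 4.38) = -10.314%, loss ≈ 15144 × 10.314/100 ≈ 1562.
Year 2011: gap = -2.7 × (6.64 - 4.38) = -6.102%, loss ≈ 15144 × 6.102/100 ≈ 924.
Total lost output = 1169 + 973 + 1562 + 924 = 4628 billion.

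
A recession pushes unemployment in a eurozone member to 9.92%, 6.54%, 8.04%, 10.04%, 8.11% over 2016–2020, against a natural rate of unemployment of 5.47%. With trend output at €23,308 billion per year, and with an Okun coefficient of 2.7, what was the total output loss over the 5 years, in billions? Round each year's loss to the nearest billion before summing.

€9,627 billion

Year 2016: gap = -2.7 × (9.92 - 5.47) = -12.015%, loss ≈ 23308 × 12.015/100 ≈ 2800.
Year 2017: gap = -2.7 × (6.54 - 5.47) = -2.889%, loss ≈ 23308 × 2.889/100 ≈ 673.
Year 2018: gap = -2.7 × (8.04 - 5.47) = -6.939%, loss ≈ 23308 × 6.939/100 ≈ 1617.
Year 2019: gap = -2.7 × (10.04 - 5.47) = -12.339%, loss ≈ 23308 × 12.339/100 ≈ 2876.
Year 2020: gap = -2.7 × (8.11 - 5.47) = -7.128%, loss ≈ 23308 × 7.128/100 ≈ 1661.
Total lost output = 2800 + 673 + 1617 + 2876 + 1661 = 9627 billion.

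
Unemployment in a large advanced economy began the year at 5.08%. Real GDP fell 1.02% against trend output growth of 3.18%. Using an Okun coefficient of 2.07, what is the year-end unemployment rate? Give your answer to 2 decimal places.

Growth-rate Okun's law: g_Y = g_Y* - β × Δu, so Δu = (g_Y* - g_Y)/β.
Δu = (3.18 + 1.02)/2.07 = 4.2/2.07 = 2.03 percentage points.
Year-end unemployment = 5.08 + 2.03 = 7.11%.

7.11%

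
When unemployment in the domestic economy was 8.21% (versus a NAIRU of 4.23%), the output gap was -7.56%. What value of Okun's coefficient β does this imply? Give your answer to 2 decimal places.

Okun's law: output gap = -β × (u - u*).
-7.56 = -β × (8.21 - 4.23) = -β × 3.98, so β = 7.56/3.98 = 1.90.

β ≈ 1.90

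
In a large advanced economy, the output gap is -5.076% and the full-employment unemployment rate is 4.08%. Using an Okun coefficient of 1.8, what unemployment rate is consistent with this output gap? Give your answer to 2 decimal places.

From Okun's law, u - u* = -(output gap)/β = -(-5.076)/1.8 = 2.82 points.
So u = 4.08 + 2.82 = 6.90%.

6.90%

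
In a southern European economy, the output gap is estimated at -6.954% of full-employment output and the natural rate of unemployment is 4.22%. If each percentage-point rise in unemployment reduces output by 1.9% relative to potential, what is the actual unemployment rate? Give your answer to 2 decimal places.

From Okun's law, u - u* = -(output gap)/β = -(-6.954)/1.9 = 3.66 points.
So u = 4.22 + 3.66 = 7.88%.

7.88%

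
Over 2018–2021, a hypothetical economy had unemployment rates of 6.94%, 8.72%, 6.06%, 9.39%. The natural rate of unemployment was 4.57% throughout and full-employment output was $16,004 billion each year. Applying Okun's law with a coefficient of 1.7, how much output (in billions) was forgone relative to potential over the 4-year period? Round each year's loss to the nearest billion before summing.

$3,490 billion

Year 2018: gap = -1.7 × (6.94 - 4.57) = -4.029%, loss ≈ 16004 × 4.029/100 ≈ 645.
Year 2019: gap = -1.7 × (8.72 - 4.57) = -7.055%, loss ≈ 16004 × 7.055/100 ≈ 1129.
Year 2020: gap = -1.7 × (6.06 - 4.57) = -2.533%, loss ≈ 16004 × 2.533/100 ≈ 405.
Year 2021: gap = -1.7 × (9.39 - 4.57) = -8.194%, loss ≈ 16004 × 8.194/100 ≈ 1311.
Total lost output = 645 + 1129 + 405 + 1311 = 3490 billion.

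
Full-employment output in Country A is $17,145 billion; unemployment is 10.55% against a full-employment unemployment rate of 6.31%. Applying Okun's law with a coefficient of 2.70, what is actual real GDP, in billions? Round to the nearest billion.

Unemployment gap = 10.55 - 6.31 = 4.24 points, so the output gap is -2.7 × 4.24 = -11.448%.
Actual GDP = 17145 × (1 - 11.448/100) = 17145 × 0.88552 ≈ 15182 billion.

$15,182 billion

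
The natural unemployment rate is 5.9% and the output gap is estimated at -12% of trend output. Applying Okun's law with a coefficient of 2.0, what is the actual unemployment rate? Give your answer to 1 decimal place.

From Okun's law, u - u* = -(output gap)/β = -(-12)/2.0 = 6 points.
So u = 5.9 + 6 = 11.9%.

11.9%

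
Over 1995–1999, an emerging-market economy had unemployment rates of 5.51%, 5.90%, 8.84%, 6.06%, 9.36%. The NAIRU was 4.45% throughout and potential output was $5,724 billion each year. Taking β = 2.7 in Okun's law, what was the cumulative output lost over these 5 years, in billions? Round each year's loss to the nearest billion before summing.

Year 1995: gap = -2.7 × (5.51 - 4.45) = -2.862%, loss ≈ 5724 × 2.862/100 ≈ 164.
Year 1996: gap = -2.7 × (5.9 - 4.45) = -3.915%, loss ≈ 5724 × 3.915/100 ≈ 224.
Year 1997: gap = -2.7 × (8.84 - 4.45) = -11.853%, loss ≈ 5724 × 11.853/100 ≈ 678.
Year 1998: gap = -2.7 × (6.06 - 4.45) = -4.347%, loss ≈ 5724 × 4.347/100 ≈ 249.
Year 1999: gap = -2.7 × (9.36 - 4.45) = -13.257%, loss ≈ 5724 × 13.257/100 ≈ 759.
Total lost output = 164 + 224 + 678 + 249 + 759 = 2074 billion.

$2,074 billion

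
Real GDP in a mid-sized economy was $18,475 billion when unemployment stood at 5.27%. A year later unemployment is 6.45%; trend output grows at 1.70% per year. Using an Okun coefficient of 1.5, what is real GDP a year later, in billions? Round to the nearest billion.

$18,462 billion

Δu = 6.45 - 5.27 = 1.18 points.
Okun's law (growth form): g_Y = g_Y* - β × Δu = 1.70 - 1.5 × (1.18) = 1.7 - 1.77 = -0.07%.
Real GDP in the next year = 18475 × (1 - 0.07/100) = 18475 × 0.9993 ≈ 18462 billion.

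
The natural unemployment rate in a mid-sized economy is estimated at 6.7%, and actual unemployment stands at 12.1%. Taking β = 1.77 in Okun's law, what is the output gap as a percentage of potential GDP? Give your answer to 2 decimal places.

The unemployment gap is 12.1 - 6.7 = 5.4 percentage points.
Okun's law gives an output gap of -1.77 × 5.4 = -9.558%, i.e. 9.56% below potential.

-9.56%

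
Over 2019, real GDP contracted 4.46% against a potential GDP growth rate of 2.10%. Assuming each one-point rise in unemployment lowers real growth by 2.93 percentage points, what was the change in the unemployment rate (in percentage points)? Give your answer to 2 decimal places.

2.24 percentage points

Growth-rate Okun's law: g_Y = g_Y* - β × Δu, so Δu = (g_Y* - g_Y)/β.
Δu = (2.1 + 4.46)/2.93 = 6.56/2.93 = 2.24 percentage points.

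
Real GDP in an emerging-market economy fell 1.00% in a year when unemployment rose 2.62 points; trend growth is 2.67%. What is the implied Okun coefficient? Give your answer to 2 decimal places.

Growth form: g_Y = g_Y* - β × Δu, so β = (g_Y* - g_Y)/Δu.
β = (2.67 + 1)/2.62 = 3.67/2.62 = 1.40.

β ≈ 1.40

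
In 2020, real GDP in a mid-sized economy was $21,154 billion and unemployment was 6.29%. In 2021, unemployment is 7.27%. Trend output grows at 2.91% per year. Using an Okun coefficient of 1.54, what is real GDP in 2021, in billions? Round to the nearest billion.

Δu = 7.27 - 6.29 = 0.98 points.
Okun's law (growth form): g_Y = g_Y* - β × Δu = 2.91 - 1.54 × (0.98) = 2.91 - 1.5092 = 1.4008%.
Real GDP in the next year = 21154 × (1 + 1.4008/100) = 21154 × 1.014008 ≈ 21450 billion.

$21,450 billion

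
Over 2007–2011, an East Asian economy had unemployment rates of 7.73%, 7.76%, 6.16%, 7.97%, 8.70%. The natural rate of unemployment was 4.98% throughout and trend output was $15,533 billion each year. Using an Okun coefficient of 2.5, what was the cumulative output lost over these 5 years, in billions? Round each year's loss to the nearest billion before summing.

Year 2007: gap = -2.5 × (7.73 - 4.98) = -6.875%, loss ≈ 15533 × 6.875/100 ≈ 1068.
Year 2008: gap = -2.5 × (7.76 - 4.98) = -6.95%, loss ≈ 15533 × 6.95/100 ≈ 1080.
Year 2009: gap = -2.5 × (6.16 - 4.98) = -2.95%, loss ≈ 15533 × 2.95/100 ≈ 458.
Year 2010: gap = -2.5 × (7.97 - 4.98) = -7.475%, loss ≈ 15533 × 7.475/100 ≈ 1161.
Year 2011: gap = -2.5 × (8.7 - 4.98) = -9.3%, loss ≈ 15533 × 9.3/100 ≈ 1445.
Total lost output = 1068 + 1080 + 458 + 1161 + 1445 = 5212 billion.

$5,212 billion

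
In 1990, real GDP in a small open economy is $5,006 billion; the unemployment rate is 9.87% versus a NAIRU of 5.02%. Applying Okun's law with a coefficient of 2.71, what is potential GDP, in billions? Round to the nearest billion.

$5,764 billion

Unemployment gap = 9.87 - 5.02 = 4.85 points, so output gap = -2.71 × 4.85 = -13.1435%.
Since Y = Y* × (1 + gap/100), Y* = 5006/0.868565 ≈ 5764 billion.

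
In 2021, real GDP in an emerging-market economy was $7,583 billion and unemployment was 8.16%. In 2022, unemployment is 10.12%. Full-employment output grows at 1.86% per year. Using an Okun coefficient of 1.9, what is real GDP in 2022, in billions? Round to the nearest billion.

Δu = 10.12 - 8.16 = 1.96 points.
Okun's law (growth form): g_Y = g_Y* - β × Δu = 1.86 - 1.9 × (1.96) = 1.86 - 3.724 = -1.864%.
Real GDP in the next year = 7583 × (1 - 1.864/100) = 7583 × 0.98136 ≈ 7442 billion.

$7,442 billion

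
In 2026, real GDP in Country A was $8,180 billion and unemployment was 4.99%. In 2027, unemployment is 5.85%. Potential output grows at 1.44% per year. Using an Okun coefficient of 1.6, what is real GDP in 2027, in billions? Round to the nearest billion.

$8,185 billion

Δu = 5.85 - 4.99 = 0.86 points.
Okun's law (growth form): g_Y = g_Y* - β × Δu = 1.44 - 1.6 × (0.86) = 1.44 - 1.376 = 0.064%.
Real GDP in the next year = 8180 × (1 + 0.064/100) = 8180 × 1.00064 ≈ 8185 billion.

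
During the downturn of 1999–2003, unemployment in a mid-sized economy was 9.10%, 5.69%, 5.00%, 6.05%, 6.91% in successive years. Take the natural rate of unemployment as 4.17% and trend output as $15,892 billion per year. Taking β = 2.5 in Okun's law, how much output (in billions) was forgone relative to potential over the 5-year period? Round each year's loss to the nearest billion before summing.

$4,729 billion

Year 1999: gap = -2.5 × (9.1 - 4.17) = -12.325%, loss ≈ 15892 × 12.325/100 ≈ 1959.
Year 2000: gap = -2.5 × (5.69 - 4.17) = -3.8%, loss ≈ 15892 × 3.8/100 ≈ 604.
Year 2001: gap = -2.5 × (5 - 4.17) = -2.075%, loss ≈ 15892 × 2.075/100 ≈ 330.
Year 2002: gap = -2.5 × (6.05 - 4.17) = -4.7%, loss ≈ 15892 × 4.7/100 ≈ 747.
Year 2003: gap = -2.5 × (6.91 - 4.17) = -6.85%, loss ≈ 15892 × 6.85/100 ≈ 1089.
Total lost output = 1959 + 604 + 330 + 747 + 1089 = 4729 billion.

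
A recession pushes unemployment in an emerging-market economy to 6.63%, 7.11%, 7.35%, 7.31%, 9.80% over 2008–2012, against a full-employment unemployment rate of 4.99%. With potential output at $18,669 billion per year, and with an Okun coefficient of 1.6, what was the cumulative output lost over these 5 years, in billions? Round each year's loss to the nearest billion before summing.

$3,958 billion

Year 2008: gap = -1.6 × (6.63 - 4.99) = -2.624%, loss ≈ 18669 × 2.624/100 ≈ 490.
Year 2009: gap = -1.6 × (7.11 - 4.99) = -3.392%, loss ≈ 18669 × 3.392/100 ≈ 633.
Year 2010: gap = -1.6 × (7.35 - 4.99) = -3.776%, loss ≈ 18669 × 3.776/100 ≈ 705.
Year 2011: gap = -1.6 × (7.31 - 4.99) = -3.712%, loss ≈ 18669 × 3.712/100 ≈ 693.
Year 2012: gap = -1.6 × (9.8 - 4.99) = -7.696%, loss ≈ 18669 × 7.696/100 ≈ 1437.
Total lost output = 490 + 633 + 705 + 693 + 1437 = 3958 billion.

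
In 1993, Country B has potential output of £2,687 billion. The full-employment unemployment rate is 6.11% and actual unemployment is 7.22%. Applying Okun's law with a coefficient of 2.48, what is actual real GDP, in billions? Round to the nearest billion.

Unemployment gap = 7.22 - 6.11 = 1.11 points, so the output gap is -2.48 × 1.11 = -2.7528%.
Actual GDP = 2687 × (1 - 2.7528/100) = 2687 × 0.972472 ≈ 2613 billion.

£2,613 billion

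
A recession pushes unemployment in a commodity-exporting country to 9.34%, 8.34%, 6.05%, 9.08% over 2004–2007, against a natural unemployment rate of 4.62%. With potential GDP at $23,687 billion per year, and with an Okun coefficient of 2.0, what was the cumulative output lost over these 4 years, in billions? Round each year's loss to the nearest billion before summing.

Year 2004: gap = -2.0 × (9.34 - 4.62) = -9.44%, loss ≈ 23687 × 9.44/100 ≈ 2236.
Year 2005: gap = -2.0 × (8.34 - 4.62) = -7.44%, loss ≈ 23687 × 7.44/100 ≈ 1762.
Year 2006: gap = -2.0 × (6.05 - 4.62) = -2.86%, loss ≈ 23687 × 2.86/100 ≈ 677.
Year 2007: gap = -2.0 × (9.08 - 4.62) = -8.92%, loss ≈ 23687 × 8.92/100 ≈ 2113.
Total lost output = 2236 + 1762 + 677 + 2113 = 6788 billion.

$6,788 billion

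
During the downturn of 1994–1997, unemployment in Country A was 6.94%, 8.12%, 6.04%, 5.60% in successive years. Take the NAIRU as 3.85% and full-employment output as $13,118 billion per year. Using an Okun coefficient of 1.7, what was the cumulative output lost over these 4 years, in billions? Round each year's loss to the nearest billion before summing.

Year 1994: gap = -1.7 × (6.94 - 3.85) = -5.253%, loss ≈ 13118 × 5.253/100 ≈ 689.
Year 1995: gap = -1.7 × (8.12 - 3.85) = -7.259%, loss ≈ 13118 × 7.259/100 ≈ 952.
Year 1996: gap = -1.7 × (6.04 - 3.85) = -3.723%, loss ≈ 13118 × 3.723/100 ≈ 488.
Year 1997: gap = -1.7 × (5.6 - 3.85) = -2.975%, loss ≈ 13118 × 2.975/100 ≈ 390.
Total lost output = 689 + 952 + 488 + 390 = 2519 billion.

$2,519 billion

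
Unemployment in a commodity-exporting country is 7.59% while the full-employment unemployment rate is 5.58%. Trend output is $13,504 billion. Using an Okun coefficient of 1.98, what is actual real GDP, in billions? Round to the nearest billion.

$12,967 billion

Unemployment gap = 7.59 - 5.58 = 2.01 points, so the output gap is -1.98 × 2.01 = -3.9798%.
Actual GDP = 13504 × (1 - 3.9798/100) = 13504 × 0.960202 ≈ 12967 billion.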